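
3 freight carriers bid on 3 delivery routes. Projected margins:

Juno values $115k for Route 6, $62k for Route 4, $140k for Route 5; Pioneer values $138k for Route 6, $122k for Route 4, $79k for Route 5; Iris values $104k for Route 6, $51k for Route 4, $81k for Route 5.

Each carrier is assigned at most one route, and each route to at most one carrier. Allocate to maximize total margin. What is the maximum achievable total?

Maximum total: $366k

Optimal: Juno→Route 5 ($140k), Pioneer→Route 4 ($122k), Iris→Route 6 ($104k) — total 140+122+104 = $366k.
Max-entry greedy (repeatedly take the single best remaining cell) gives $329k, worse by 37.
Swapping Iris↔Juno (Iris→Route 5 $81k, Juno→Route 6 $115k) loses 48.
Every other assignment is strictly worse.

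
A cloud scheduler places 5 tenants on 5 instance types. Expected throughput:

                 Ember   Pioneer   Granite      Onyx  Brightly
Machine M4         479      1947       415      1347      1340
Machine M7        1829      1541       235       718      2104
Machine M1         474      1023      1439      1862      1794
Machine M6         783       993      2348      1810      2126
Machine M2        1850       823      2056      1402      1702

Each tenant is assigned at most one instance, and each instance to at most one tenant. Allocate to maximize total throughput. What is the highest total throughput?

Optimal: Ember→Machine M2 (1850 ops/s), Pioneer→Machine M4 (1947 ops/s), Granite→Machine M6 (2348 ops/s), Onyx→Machine M1 (1862 ops/s), Brightly→Machine M7 (2104 ops/s) — total 1850+1947+2348+1862+2104 = 10111 ops/s.
Swapping Granite↔Brightly (Granite→Machine M7 235 ops/s, Brightly→Machine M6 2126 ops/s) loses 2091.

Max total: 10111 ops/s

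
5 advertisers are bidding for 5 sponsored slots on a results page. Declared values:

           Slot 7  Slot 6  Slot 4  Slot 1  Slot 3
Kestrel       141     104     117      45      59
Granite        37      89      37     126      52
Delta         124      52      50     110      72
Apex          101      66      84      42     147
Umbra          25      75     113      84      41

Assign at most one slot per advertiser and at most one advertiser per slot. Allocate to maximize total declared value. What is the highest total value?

Maximum total: $614

Optimal: Kestrel→Slot 6 ($104), Granite→Slot 1 ($126), Delta→Slot 7 ($124), Apex→Slot 3 ($147), Umbra→Slot 4 ($113) — total 104+126+124+147+113 = $614.
Next-best assignment: Kestrel→Slot 7, Granite→Slot 6, Delta→Slot 1, Apex→Slot 3, Umbra→Slot 4 = $600.
Swapping Apex↔Umbra (Apex→Slot 4 $84, Umbra→Slot 3 $41) loses 135.
No other one-to-one assignment exceeds $614.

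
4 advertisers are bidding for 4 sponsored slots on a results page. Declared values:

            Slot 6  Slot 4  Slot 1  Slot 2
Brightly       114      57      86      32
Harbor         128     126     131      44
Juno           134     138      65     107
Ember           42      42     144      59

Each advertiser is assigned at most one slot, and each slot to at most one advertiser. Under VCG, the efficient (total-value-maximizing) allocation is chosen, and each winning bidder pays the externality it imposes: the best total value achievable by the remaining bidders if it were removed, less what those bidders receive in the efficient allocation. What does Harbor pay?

Efficient allocation: Brightly→Slot 6 ($114), Harbor→Slot 4 ($126), Juno→Slot 2 ($107), Ember→Slot 1 ($144); total welfare W = $491.
Harbor receives Slot 4 at value $126, so the others get W − 126 = $365.
Without Harbor: best allocation of the remaining 3 bidders over all 4 slots is Brightly→Slot 6 ($114), Juno→Slot 4 ($138), Ember→Slot 1 ($144), total $396.
VCG payment = (others' best without Harbor) − (others' welfare with Harbor) = 396 − 365 = $31.

Harbor pays $31.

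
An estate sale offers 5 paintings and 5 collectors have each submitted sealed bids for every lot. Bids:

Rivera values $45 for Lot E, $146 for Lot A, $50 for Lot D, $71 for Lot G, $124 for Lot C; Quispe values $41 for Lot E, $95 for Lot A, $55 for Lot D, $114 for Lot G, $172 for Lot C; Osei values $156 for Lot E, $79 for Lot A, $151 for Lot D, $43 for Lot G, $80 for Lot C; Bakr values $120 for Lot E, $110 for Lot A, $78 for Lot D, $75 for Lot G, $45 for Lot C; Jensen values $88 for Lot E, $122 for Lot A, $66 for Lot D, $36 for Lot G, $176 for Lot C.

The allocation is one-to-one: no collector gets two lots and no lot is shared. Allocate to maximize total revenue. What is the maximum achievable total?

Max total: $707

Optimal: Rivera→Lot A ($146), Quispe→Lot G ($114), Osei→Lot D ($151), Bakr→Lot E ($120), Jensen→Lot C ($176) — total 146+114+151+120+176 = $707.
Max-entry greedy (repeatedly take the single best remaining cell) gives $670, worse by 37.
Every other assignment is strictly worse.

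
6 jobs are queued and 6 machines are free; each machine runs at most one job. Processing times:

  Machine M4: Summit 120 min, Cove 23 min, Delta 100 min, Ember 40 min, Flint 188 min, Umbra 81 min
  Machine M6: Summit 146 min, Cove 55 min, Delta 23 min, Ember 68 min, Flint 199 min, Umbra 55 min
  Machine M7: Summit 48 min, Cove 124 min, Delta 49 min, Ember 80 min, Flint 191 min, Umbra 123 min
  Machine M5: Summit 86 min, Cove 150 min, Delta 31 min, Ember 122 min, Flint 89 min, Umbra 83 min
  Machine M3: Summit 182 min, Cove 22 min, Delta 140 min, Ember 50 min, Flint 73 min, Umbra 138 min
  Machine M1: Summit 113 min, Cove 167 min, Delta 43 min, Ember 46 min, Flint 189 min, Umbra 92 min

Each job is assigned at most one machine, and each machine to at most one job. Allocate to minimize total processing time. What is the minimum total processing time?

Minimum total: 276 min

Optimal: Summit→Machine M7 (48 min), Cove→Machine M4 (23 min), Delta→Machine M5 (31 min), Ember→Machine M1 (46 min), Flint→Machine M3 (73 min), Umbra→Machine M6 (55 min) — total 48+23+31+46+73+55 = 276 min.
Min-entry greedy (repeatedly take the single cheapest remaining cell) gives 405 min, worse by 129.
Next-best assignment: Summit→Machine M7, Cove→Machine M4, Delta→Machine M6, Ember→Machine M1, Flint→Machine M3, Umbra→Machine M5 = 296 min.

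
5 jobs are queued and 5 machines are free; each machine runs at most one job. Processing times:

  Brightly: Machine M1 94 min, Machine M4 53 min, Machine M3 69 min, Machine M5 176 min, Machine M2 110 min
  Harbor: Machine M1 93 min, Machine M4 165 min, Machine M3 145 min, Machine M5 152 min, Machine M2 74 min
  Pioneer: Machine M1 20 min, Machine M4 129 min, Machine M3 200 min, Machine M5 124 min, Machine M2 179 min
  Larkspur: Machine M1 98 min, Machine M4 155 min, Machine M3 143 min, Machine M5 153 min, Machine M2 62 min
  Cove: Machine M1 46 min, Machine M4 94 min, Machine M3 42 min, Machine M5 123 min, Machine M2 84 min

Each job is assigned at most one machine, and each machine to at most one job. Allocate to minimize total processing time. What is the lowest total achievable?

Optimal: Brightly→Machine M4 (53 min), Harbor→Machine M5 (152 min), Pioneer→Machine M1 (20 min), Larkspur→Machine M2 (62 min), Cove→Machine M3 (42 min) — total 53+152+20+62+42 = 329 min.
Row-greedy (each job in turn takes its cheapest remaining machine) gives 413 min, worse by 84.

Minimum total: 329 min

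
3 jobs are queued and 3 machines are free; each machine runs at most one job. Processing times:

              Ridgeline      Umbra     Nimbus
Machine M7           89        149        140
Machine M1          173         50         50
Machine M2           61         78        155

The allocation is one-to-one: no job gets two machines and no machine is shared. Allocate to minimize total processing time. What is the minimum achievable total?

Optimal: Ridgeline→Machine M7 (89 min), Umbra→Machine M2 (78 min), Nimbus→Machine M1 (50 min) — total 89+78+50 = 217 min.
Min-entry greedy (repeatedly take the single cheapest remaining cell) gives 251 min, worse by 34.
Next-best assignment: Ridgeline→Machine M2, Umbra→Machine M1, Nimbus→Machine M7 = 251 min.

Minimum total: 217 min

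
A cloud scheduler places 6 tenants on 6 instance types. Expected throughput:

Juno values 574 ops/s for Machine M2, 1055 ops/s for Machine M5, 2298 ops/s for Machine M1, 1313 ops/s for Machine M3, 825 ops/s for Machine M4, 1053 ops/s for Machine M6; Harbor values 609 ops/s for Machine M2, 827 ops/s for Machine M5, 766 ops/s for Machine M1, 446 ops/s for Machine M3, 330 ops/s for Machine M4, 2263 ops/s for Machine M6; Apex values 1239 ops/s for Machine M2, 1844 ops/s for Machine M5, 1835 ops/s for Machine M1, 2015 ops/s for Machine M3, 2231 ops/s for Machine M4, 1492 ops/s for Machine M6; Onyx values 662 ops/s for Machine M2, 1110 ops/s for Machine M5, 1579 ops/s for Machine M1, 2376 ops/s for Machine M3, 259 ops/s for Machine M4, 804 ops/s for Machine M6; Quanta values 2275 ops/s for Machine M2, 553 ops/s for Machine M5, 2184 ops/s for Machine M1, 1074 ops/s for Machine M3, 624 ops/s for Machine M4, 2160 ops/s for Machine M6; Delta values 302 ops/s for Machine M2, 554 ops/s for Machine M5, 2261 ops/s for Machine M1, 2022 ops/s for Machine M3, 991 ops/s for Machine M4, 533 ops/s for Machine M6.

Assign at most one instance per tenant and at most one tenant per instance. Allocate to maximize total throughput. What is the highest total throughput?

Optimal: Juno→Machine M5 (1055 ops/s), Harbor→Machine M6 (2263 ops/s), Apex→Machine M4 (2231 ops/s), Onyx→Machine M3 (2376 ops/s), Quanta→Machine M2 (2275 ops/s), Delta→Machine M1 (2261 ops/s) — total 1055+2263+2231+2376+2275+2261 = 12461 ops/s.
Swapping Harbor↔Quanta (Harbor→Machine M2 609 ops/s, Quanta→Machine M6 2160 ops/s) loses 1769.
No other one-to-one assignment exceeds 12461 ops/s.

Maximum total: 12461 ops/s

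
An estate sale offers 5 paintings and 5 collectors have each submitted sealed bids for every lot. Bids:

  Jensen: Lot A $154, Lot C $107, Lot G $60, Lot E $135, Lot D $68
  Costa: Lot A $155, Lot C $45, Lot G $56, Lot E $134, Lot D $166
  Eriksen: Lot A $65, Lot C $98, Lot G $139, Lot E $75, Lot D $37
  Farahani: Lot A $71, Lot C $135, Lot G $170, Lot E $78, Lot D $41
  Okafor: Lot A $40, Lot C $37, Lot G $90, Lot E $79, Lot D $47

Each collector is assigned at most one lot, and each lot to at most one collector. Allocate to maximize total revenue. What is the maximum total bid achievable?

Treat this as an assignment problem: match each collector to one lot.
Optimal: Jensen→Lot A ($154), Costa→Lot D ($166), Eriksen→Lot G ($139), Farahani→Lot C ($135), Okafor→Lot E ($79) — total 154+166+139+135+79 = $673.
Max-entry greedy (repeatedly take the single best remaining cell) gives $667, worse by 6.

Maximum total: $673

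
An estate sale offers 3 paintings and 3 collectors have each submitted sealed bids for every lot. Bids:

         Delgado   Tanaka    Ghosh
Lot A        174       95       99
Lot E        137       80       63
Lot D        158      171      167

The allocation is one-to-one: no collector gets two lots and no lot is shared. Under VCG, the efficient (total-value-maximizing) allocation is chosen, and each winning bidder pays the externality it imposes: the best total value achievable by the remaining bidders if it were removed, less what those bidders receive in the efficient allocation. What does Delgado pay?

Efficient allocation: Delgado→Lot A ($174), Tanaka→Lot E ($80), Ghosh→Lot D ($167); total welfare W = $421.
Delgado receives Lot A at value $174, so the others get W − 174 = $247.
Without Delgado: best allocation of the remaining 2 bidders over all 3 lots is Tanaka→Lot D ($171), Ghosh→Lot A ($99), total $270.
VCG payment = (others' best without Delgado) − (others' welfare with Delgado) = 270 − 247 = $23.

Delgado pays $23.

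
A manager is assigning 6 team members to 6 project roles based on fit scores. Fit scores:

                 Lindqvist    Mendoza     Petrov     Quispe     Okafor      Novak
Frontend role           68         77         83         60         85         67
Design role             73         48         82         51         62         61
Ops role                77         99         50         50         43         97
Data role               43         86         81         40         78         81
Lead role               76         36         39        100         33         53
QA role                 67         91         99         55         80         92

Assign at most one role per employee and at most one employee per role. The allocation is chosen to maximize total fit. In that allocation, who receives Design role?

Optimal: Lindqvist→Design role (73 pts), Mendoza→Data role (86 pts), Petrov→QA role (99 pts), Quispe→Lead role (100 pts), Okafor→Frontend role (85 pts), Novak→Ops role (97 pts) — total 73+86+99+100+85+97 = 540 pts.
Next-best assignment: Lindqvist→Design role, Mendoza→Ops role, Petrov→QA role, Quispe→Lead role, Okafor→Frontend role, Novak→Data role = 537 pts.
Lindqvist's own top role is Ops role (77 pts), but forcing Lindqvist→Ops role and reassigning the rest optimally gives only 522 pts — worse by 18.

Lindqvist receives Design role.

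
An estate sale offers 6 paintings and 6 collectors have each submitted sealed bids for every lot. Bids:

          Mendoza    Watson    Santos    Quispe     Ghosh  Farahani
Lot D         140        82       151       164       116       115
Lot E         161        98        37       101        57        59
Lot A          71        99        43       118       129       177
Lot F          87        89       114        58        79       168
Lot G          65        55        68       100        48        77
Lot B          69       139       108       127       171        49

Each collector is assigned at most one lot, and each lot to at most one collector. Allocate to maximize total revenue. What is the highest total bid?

Maximum total: $850

Optimal: Mendoza→Lot E ($161), Watson→Lot A ($99), Santos→Lot D ($151), Quispe→Lot G ($100), Ghosh→Lot B ($171), Farahani→Lot F ($168) — total 161+99+151+100+171+168 = $850.
Max-entry greedy (repeatedly take the single best remaining cell) gives $842, worse by 8.
Next-best assignment: Mendoza→Lot E, Watson→Lot F, Santos→Lot D, Quispe→Lot G, Ghosh→Lot B, Farahani→Lot A = $849.
Swapping Ghosh↔Mendoza (Ghosh→Lot E $57, Mendoza→Lot B $69) loses 206.
Every other assignment is strictly worse.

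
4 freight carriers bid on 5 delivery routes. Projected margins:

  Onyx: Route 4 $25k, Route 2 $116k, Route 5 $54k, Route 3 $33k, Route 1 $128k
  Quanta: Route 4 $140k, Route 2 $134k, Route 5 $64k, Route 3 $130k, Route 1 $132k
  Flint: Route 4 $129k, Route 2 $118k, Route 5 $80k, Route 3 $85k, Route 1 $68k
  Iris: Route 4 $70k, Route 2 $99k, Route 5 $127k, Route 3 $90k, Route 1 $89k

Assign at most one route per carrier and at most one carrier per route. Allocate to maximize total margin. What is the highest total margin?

Maximum total: $518k

Optimal: Onyx→Route 1 ($128k), Quanta→Route 2 ($134k), Flint→Route 4 ($129k), Iris→Route 5 ($127k) — total 128+134+129+127 = $518k.
Row-greedy (each carrier in turn takes its best remaining route) gives $513k, worse by 5.
No other one-to-one assignment exceeds $518k.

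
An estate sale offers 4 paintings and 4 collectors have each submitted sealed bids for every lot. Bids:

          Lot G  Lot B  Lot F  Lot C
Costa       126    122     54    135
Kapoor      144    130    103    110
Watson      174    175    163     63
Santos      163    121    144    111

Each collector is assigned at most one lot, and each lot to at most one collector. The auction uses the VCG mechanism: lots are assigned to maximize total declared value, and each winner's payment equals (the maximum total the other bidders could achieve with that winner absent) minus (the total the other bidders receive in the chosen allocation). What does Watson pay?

Watson pays $5.

Efficient allocation: Costa→Lot C ($135), Kapoor→Lot G ($144), Watson→Lot B ($175), Santos→Lot F ($144); total welfare W = $598.
Watson receives Lot B at value $175, so the others get W − 175 = $423.
Without Watson: best allocation of the remaining 3 bidders over all 4 lots is Costa→Lot C ($135), Kapoor→Lot B ($130), Santos→Lot G ($163), total $428.
VCG payment = (others' best without Watson) − (others' welfare with Watson) = 428 − 423 = $5.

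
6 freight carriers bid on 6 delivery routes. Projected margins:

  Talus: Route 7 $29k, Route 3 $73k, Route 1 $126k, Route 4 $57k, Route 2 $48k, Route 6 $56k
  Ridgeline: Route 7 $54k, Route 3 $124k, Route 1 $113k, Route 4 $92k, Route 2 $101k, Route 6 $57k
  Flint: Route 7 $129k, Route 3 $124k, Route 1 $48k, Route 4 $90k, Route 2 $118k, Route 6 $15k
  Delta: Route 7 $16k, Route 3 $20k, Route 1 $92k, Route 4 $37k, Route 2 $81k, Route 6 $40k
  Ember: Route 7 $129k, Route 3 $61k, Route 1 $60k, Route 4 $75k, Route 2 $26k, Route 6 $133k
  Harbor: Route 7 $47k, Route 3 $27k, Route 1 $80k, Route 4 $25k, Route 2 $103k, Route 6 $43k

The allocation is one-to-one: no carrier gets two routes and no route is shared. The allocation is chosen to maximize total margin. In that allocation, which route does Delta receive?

Optimal: Talus→Route 1 ($126k), Ridgeline→Route 3 ($124k), Flint→Route 7 ($129k), Delta→Route 4 ($37k), Ember→Route 6 ($133k), Harbor→Route 2 ($103k) — total 126+124+129+37+133+103 = $652k.
No other one-to-one assignment exceeds $652k.
Delta's own top route is Route 1 ($92k), but forcing Delta→Route 1 and reassigning the rest optimally gives only $638k — worse by 14.

Delta receives Route 4.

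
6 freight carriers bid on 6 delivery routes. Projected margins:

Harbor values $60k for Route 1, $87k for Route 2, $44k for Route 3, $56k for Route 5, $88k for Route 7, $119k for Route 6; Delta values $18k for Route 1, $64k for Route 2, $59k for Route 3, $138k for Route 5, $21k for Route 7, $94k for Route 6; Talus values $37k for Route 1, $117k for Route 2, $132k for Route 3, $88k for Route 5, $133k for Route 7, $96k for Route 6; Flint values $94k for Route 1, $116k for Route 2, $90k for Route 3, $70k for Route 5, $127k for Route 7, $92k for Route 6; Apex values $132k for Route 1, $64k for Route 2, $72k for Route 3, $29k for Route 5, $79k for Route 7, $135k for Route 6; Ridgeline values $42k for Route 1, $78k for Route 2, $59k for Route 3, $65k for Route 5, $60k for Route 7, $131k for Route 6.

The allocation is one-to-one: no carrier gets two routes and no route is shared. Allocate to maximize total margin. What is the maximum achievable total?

Optimal: Harbor→Route 2 ($87k), Delta→Route 5 ($138k), Talus→Route 3 ($132k), Flint→Route 7 ($127k), Apex→Route 1 ($132k), Ridgeline→Route 6 ($131k) — total 87+138+132+127+132+131 = $747k.
Row-greedy (each carrier in turn takes its best remaining route) gives $697k, worse by 50.

Maximum total: $747k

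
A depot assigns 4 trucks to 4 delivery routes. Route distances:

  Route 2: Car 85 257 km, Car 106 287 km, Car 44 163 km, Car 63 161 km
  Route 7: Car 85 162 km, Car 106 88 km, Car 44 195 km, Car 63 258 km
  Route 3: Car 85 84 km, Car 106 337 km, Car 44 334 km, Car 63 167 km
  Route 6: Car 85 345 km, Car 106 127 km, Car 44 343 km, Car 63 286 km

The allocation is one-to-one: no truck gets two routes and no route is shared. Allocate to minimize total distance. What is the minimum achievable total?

Optimal: Car 85→Route 3 (84 km), Car 106→Route 6 (127 km), Car 44→Route 7 (195 km), Car 63→Route 2 (161 km) — total 84+127+195+161 = 567 km.
Column-greedy (each route in turn goes to its cheapest remaining truck) gives 676 km, worse by 109.
Next-best assignment: Car 85→Route 7, Car 106→Route 6, Car 44→Route 2, Car 63→Route 3 = 619 km.
Swapping Car 63↔Car 85 (Car 63→Route 3 167 km, Car 85→Route 2 257 km) adds 179.

Min total: 567 km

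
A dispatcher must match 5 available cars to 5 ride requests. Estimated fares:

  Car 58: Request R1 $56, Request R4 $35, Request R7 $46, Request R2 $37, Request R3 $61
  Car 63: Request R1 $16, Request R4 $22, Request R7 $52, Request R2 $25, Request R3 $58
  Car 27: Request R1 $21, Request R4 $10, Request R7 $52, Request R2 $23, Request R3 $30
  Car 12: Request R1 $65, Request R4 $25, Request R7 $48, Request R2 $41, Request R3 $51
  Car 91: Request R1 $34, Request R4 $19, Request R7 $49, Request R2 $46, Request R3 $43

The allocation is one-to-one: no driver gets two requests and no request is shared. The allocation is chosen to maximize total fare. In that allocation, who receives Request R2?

Optimal: Car 58→Request R4 ($35), Car 63→Request R3 ($58), Car 27→Request R7 ($52), Car 12→Request R1 ($65), Car 91→Request R2 ($46) — total 35+58+52+65+46 = $256.
Max-entry greedy (repeatedly take the single best remaining cell) gives $234, worse by 22.
Swapping Car 63↔Car 12 (Car 63→Request R1 $16, Car 12→Request R3 $51) loses 56.
Car 91's own top request is Request R7 ($49), but forcing Car 91→Request R7 and reassigning the rest optimally gives only $230 — worse by 26.

Car 91 receives Request R2.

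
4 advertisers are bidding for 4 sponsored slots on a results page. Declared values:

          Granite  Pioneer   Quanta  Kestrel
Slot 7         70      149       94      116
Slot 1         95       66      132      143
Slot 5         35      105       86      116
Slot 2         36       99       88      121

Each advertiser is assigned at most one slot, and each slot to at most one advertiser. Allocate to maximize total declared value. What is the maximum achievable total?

Maximum total: $451

Optimal: Granite→Slot 1 ($95), Pioneer→Slot 7 ($149), Quanta→Slot 5 ($86), Kestrel→Slot 2 ($121) — total 95+149+86+121 = $451.
Row-greedy (each advertiser in turn takes its best remaining slot) gives $448, worse by 3.
Next-best assignment: Granite→Slot 1, Pioneer→Slot 7, Quanta→Slot 2, Kestrel→Slot 5 = $448.
Swapping Granite↔Pioneer (Granite→Slot 7 $70, Pioneer→Slot 1 $66) loses 108.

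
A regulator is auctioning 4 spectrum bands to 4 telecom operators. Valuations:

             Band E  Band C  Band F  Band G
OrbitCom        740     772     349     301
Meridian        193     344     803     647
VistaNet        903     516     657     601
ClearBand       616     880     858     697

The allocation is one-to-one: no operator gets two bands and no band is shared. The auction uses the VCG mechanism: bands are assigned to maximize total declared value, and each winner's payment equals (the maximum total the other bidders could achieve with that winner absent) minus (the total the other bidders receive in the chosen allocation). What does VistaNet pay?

Efficient allocation: OrbitCom→Band C ($772M), Meridian→Band G ($647M), VistaNet→Band E ($903M), ClearBand→Band F ($858M); total welfare W = $3180M.
VistaNet receives Band E at value $903M, so the others get W − 903 = $2277M.
Without VistaNet: best allocation of the remaining 3 bidders over all 4 bands is OrbitCom→Band E ($740M), Meridian→Band F ($803M), ClearBand→Band C ($880M), total $2423M.
VCG payment = (others' best without VistaNet) − (others' welfare with VistaNet) = 2423 − 2277 = $146M.

VistaNet pays $146M.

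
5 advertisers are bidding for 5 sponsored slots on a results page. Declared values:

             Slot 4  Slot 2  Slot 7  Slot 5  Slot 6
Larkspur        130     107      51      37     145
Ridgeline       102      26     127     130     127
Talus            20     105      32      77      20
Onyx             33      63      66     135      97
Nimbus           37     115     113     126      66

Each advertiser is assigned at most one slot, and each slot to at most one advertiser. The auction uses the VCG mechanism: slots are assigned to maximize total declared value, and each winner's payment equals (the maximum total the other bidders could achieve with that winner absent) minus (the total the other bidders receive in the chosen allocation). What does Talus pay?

Talus pays $17.

Efficient allocation: Larkspur→Slot 4 ($130), Ridgeline→Slot 6 ($127), Talus→Slot 2 ($105), Onyx→Slot 5 ($135), Nimbus→Slot 7 ($113); total welfare W = $610.
Talus receives Slot 2 at value $105, so the others get W − 105 = $505.
Without Talus: best allocation of the remaining 4 bidders over all 5 slots is Larkspur→Slot 6 ($145), Ridgeline→Slot 7 ($127), Onyx→Slot 5 ($135), Nimbus→Slot 2 ($115), total $522.
VCG payment = (others' best without Talus) − (others' welfare with Talus) = 522 − 505 = $17.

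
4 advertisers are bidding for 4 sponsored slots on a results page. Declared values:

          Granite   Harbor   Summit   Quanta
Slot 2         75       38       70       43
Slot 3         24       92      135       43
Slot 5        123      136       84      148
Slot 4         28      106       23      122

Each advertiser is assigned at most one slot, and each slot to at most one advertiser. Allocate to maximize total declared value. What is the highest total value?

Max total: $468

Optimal: Granite→Slot 2 ($75), Harbor→Slot 5 ($136), Summit→Slot 3 ($135), Quanta→Slot 4 ($122) — total 75+136+135+122 = $468.
Next-best assignment: Granite→Slot 2, Harbor→Slot 4, Summit→Slot 3, Quanta→Slot 5 = $464.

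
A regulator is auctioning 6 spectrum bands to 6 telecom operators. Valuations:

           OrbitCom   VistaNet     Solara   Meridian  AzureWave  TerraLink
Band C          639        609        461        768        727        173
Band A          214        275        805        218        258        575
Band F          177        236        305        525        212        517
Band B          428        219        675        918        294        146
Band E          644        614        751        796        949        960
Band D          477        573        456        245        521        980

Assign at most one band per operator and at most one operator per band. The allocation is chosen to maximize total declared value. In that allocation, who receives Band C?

Optimal: OrbitCom→Band C ($639M), VistaNet→Band F ($236M), Solara→Band A ($805M), Meridian→Band B ($918M), AzureWave→Band E ($949M), TerraLink→Band D ($980M) — total 639+236+805+918+949+980 = $4527M.
Row-greedy (each operator in turn takes its best remaining band) gives $4014M, worse by 513.
Next-best assignment: OrbitCom→Band F, VistaNet→Band C, Solara→Band A, Meridian→Band B, AzureWave→Band E, TerraLink→Band D = $4438M.
Every other assignment is strictly worse.
OrbitCom's own top band is Band E ($644M), but forcing OrbitCom→Band E and reassigning the rest optimally gives only $4310M — worse by 217.

OrbitCom receives Band C.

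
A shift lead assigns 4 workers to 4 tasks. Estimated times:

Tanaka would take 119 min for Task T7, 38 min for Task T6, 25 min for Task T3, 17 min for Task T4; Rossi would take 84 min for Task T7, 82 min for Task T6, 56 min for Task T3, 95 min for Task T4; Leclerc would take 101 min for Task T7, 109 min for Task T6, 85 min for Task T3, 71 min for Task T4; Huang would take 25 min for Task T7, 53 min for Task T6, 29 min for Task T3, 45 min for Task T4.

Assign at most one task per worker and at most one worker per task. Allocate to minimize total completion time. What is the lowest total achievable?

Min total: 190 min

Optimal: Tanaka→Task T6 (38 min), Rossi→Task T3 (56 min), Leclerc→Task T4 (71 min), Huang→Task T7 (25 min) — total 38+56+71+25 = 190 min.
Next-best assignment: Tanaka→Task T3, Rossi→Task T6, Leclerc→Task T4, Huang→Task T7 = 203 min.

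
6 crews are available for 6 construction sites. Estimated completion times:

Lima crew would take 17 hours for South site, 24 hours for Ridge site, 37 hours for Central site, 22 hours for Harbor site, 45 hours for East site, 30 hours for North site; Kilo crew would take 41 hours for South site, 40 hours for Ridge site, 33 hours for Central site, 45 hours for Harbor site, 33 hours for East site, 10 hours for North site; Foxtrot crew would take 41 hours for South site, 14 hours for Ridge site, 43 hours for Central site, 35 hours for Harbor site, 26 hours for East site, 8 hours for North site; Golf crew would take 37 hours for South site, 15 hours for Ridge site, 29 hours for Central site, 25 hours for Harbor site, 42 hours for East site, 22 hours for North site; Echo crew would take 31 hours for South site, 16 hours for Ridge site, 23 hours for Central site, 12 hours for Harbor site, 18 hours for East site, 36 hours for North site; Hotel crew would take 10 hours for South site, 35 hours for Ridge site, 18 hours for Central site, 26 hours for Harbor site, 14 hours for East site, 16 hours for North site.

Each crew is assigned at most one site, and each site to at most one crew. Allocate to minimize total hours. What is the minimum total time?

Min total: 96 hours

This is the linear assignment problem.
Optimal: Lima crew→South site (17 hours), Kilo crew→North site (10 hours), Foxtrot crew→Ridge site (14 hours), Golf crew→Central site (29 hours), Echo crew→Harbor site (12 hours), Hotel crew→East site (14 hours) — total 17+10+14+29+12+14 = 96 hours.
Min-entry greedy (repeatedly take the single cheapest remaining cell) gives 123 hours, worse by 27.
Next-best assignment: Lima crew→South site, Kilo crew→North site, Foxtrot crew→East site, Golf crew→Ridge site, Echo crew→Harbor site, Hotel crew→Central site = 98 hours.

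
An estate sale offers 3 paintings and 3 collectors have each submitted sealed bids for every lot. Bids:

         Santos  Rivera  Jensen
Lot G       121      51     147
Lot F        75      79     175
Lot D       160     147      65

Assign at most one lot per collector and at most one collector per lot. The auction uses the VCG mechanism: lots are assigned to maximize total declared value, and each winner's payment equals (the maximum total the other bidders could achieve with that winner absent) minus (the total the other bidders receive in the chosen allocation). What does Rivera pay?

Efficient allocation: Santos→Lot G ($121), Rivera→Lot D ($147), Jensen→Lot F ($175); total welfare W = $443.
Rivera receives Lot D at value $147, so the others get W − 147 = $296.
Without Rivera: best allocation of the remaining 2 bidders over all 3 lots is Santos→Lot D ($160), Jensen→Lot F ($175), total $335.
VCG payment = (others' best without Rivera) − (others' welfare with Rivera) = 335 − 296 = $39.

Rivera pays $39.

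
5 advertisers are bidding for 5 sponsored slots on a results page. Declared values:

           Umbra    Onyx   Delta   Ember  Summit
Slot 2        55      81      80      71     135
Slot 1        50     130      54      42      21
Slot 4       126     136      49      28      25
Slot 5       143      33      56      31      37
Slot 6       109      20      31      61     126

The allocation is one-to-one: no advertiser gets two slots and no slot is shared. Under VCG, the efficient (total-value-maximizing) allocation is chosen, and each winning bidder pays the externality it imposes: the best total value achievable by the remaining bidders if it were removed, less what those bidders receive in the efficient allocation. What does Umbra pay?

Efficient allocation: Umbra→Slot 5 ($143), Onyx→Slot 4 ($136), Delta→Slot 1 ($54), Ember→Slot 2 ($71), Summit→Slot 6 ($126); total welfare W = $530.
Umbra receives Slot 5 at value $143, so the others get W − 143 = $387.
Without Umbra: best allocation of the remaining 4 bidders over all 5 slots is Onyx→Slot 4 ($136), Delta→Slot 5 ($56), Ember→Slot 2 ($71), Summit→Slot 6 ($126), total $389.
VCG payment = (others' best without Umbra) − (others' welfare with Umbra) = 389 − 387 = $2.

Umbra pays $2.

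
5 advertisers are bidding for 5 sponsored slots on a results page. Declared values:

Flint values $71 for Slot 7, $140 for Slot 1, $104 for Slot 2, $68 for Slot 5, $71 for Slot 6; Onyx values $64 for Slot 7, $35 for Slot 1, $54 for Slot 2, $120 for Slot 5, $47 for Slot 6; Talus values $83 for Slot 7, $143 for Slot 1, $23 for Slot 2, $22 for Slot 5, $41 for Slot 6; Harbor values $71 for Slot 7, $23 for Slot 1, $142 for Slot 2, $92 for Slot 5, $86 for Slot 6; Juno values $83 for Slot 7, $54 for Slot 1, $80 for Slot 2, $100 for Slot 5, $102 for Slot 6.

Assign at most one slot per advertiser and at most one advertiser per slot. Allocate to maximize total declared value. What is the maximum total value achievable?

Optimal: Flint→Slot 1 ($140), Onyx→Slot 5 ($120), Talus→Slot 7 ($83), Harbor→Slot 2 ($142), Juno→Slot 6 ($102) — total 140+120+83+142+102 = $587.
Max-entry greedy (repeatedly take the single best remaining cell) gives $578, worse by 9.
Swapping Juno↔Onyx (Juno→Slot 5 $100, Onyx→Slot 6 $47) loses 75.

Maximum total: $587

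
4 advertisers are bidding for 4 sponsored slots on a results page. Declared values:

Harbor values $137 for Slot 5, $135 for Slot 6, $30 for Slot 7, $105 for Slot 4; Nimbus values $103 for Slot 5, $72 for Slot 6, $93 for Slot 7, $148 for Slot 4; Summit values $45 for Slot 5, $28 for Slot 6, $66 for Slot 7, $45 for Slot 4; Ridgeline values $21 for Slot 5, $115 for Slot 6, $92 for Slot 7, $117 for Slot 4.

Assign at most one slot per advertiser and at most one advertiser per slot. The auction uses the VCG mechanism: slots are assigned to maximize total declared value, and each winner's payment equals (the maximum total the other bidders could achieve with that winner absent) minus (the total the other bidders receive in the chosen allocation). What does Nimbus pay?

Efficient allocation: Harbor→Slot 5 ($137), Nimbus→Slot 4 ($148), Summit→Slot 7 ($66), Ridgeline→Slot 6 ($115); total welfare W = $466.
Nimbus receives Slot 4 at value $148, so the others get W − 148 = $318.
Without Nimbus: best allocation of the remaining 3 bidders over all 4 slots is Harbor→Slot 5 ($137), Summit→Slot 7 ($66), Ridgeline→Slot 4 ($117), total $320.
VCG payment = (others' best without Nimbus) − (others' welfare with Nimbus) = 320 − 318 = $2.

Nimbus pays $2.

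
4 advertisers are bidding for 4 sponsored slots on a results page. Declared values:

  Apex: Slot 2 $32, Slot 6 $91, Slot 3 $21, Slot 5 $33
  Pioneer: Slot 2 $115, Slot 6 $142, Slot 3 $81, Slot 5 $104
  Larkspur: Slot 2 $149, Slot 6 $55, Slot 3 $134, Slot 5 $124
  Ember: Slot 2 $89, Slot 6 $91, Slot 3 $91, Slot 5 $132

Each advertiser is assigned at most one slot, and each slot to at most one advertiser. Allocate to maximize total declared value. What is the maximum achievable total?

Optimal: Apex→Slot 6 ($91), Pioneer→Slot 2 ($115), Larkspur→Slot 3 ($134), Ember→Slot 5 ($132) — total 91+115+134+132 = $472.
Max-entry greedy (repeatedly take the single best remaining cell) gives $444, worse by 28.
Next-best assignment: Apex→Slot 6, Pioneer→Slot 3, Larkspur→Slot 2, Ember→Slot 5 = $453.

Maximum total: $472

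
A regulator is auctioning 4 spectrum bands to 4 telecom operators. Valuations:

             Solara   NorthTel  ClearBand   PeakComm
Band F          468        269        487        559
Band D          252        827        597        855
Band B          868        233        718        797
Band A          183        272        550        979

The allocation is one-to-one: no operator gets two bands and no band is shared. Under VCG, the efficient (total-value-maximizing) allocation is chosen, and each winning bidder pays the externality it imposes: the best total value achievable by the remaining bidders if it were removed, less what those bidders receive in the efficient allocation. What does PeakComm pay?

Efficient allocation: Solara→Band B ($868M), NorthTel→Band D ($827M), ClearBand→Band F ($487M), PeakComm→Band A ($979M); total welfare W = $3161M.
PeakComm receives Band A at value $979M, so the others get W − 979 = $2182M.
Without PeakComm: best allocation of the remaining 3 bidders over all 4 bands is Solara→Band B ($868M), NorthTel→Band D ($827M), ClearBand→Band A ($550M), total $2245M.
VCG payment = (others' best without PeakComm) − (others' welfare with PeakComm) = 2245 − 2182 = $63M.

PeakComm pays $63M.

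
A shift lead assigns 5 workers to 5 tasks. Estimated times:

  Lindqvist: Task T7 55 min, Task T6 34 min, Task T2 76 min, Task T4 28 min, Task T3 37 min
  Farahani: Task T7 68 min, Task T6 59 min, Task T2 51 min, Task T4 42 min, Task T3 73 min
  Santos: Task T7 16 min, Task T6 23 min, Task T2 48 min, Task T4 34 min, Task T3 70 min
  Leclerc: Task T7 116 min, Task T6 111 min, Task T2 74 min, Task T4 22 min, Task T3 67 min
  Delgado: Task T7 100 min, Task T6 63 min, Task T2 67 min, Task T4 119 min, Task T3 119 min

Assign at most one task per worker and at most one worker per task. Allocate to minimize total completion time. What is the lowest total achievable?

Optimal: Lindqvist→Task T3 (37 min), Farahani→Task T2 (51 min), Santos→Task T7 (16 min), Leclerc→Task T4 (22 min), Delgado→Task T6 (63 min) — total 37+51+16+22+63 = 189 min.
Swapping Delgado↔Santos (Delgado→Task T7 100 min, Santos→Task T6 23 min) adds 44.
Every other assignment is strictly worse.

Minimum total: 189 min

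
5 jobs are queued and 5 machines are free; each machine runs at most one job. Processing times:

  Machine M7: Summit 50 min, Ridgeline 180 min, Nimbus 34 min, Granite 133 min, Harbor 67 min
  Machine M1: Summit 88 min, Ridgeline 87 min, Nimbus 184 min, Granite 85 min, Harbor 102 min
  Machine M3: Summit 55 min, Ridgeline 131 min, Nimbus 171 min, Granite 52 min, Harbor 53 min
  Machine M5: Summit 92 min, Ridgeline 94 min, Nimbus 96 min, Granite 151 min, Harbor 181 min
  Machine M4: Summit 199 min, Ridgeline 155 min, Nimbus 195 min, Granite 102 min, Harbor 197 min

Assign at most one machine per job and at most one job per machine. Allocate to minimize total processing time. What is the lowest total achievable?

Minimum total: 368 min

This is the linear assignment problem.
Optimal: Summit→Machine M5 (92 min), Ridgeline→Machine M1 (87 min), Nimbus→Machine M7 (34 min), Granite→Machine M4 (102 min), Harbor→Machine M3 (53 min) — total 92+87+34+102+53 = 368 min.
Next-best assignment: Summit→Machine M1, Ridgeline→Machine M5, Nimbus→Machine M7, Granite→Machine M4, Harbor→Machine M3 = 371 min.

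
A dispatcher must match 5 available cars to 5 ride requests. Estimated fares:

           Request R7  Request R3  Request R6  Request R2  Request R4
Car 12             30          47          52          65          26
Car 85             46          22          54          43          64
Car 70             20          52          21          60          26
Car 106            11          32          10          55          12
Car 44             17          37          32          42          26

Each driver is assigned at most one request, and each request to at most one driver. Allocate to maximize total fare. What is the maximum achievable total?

This is a one-to-one assignment (maximum-weight bipartite matching).
Optimal: Car 12→Request R6 ($52), Car 85→Request R4 ($64), Car 70→Request R3 ($52), Car 106→Request R2 ($55), Car 44→Request R7 ($17) — total 52+64+52+55+17 = $240.
Row-greedy (each driver in turn takes its best remaining request) gives $224, worse by 16.
Swapping Car 44↔Car 85 (Car 44→Request R4 $26, Car 85→Request R7 $46) loses 9.
Checked against all permutations: $240 is optimal.

Max total: $240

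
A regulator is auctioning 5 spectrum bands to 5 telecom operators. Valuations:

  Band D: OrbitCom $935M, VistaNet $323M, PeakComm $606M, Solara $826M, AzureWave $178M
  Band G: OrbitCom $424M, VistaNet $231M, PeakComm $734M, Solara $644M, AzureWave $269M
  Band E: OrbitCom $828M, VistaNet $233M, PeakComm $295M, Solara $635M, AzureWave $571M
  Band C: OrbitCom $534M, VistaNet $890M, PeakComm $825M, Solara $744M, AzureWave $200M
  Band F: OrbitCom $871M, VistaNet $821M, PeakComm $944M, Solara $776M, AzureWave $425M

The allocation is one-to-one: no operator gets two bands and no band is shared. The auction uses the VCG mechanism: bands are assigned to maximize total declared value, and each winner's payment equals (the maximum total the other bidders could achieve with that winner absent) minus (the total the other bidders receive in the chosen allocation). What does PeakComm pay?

PeakComm pays $132M.

Efficient allocation: OrbitCom→Band D ($935M), VistaNet→Band C ($890M), PeakComm→Band F ($944M), Solara→Band G ($644M), AzureWave→Band E ($571M); total welfare W = $3984M.
PeakComm receives Band F at value $944M, so the others get W − 944 = $3040M.
Without PeakComm: best allocation of the remaining 4 bidders over all 5 bands is OrbitCom→Band D ($935M), VistaNet→Band C ($890M), Solara→Band F ($776M), AzureWave→Band E ($571M), total $3172M.
VCG payment = (others' best without PeakComm) − (others' welfare with PeakComm) = 3172 − 3040 = $132M.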